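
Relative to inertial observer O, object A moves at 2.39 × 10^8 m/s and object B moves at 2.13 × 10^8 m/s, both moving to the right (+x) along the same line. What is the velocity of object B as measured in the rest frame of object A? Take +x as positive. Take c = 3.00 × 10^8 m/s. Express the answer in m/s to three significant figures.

-5.99 × 10^7 m/s

β_A = 0.797, β_B = 0.710 (dividing each by c = 3.00 × 10^8 m/s).
Transform to A's frame with the inverse velocity-addition law: u' = (u − v)/(1 − uv/c²), taking u = β_B and v = β_A.
u' = (0.710 − 0.797) / (1 − (0.797)(0.710)) = -0.0867/0.4344 = -0.1995.
u' = -0.1995 × 3.00 × 10^8 m/s.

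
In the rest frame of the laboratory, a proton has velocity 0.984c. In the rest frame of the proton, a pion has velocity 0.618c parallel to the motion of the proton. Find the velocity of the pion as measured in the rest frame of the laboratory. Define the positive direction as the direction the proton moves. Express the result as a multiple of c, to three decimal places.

With v = 0.984 and u' = 0.618 (in units of c),
u = (u' + v)/(1 + u'v/c²):
u = (0.618 + 0.984) / (1 + 0.618·0.984) = 1.6020/1.6081 = 0.9962
(Galilean addition would give +1.602c, exceeding c.)

0.996c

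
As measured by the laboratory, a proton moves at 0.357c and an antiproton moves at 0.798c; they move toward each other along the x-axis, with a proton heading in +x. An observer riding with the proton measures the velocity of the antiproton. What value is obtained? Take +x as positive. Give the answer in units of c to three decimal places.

β_A = 0.357, β_B = -0.798.
Transform to A's frame with the inverse velocity-addition law: u' = (u − v)/(1 − uv/c²), taking u = β_B and v = β_A.
u' = (-0.798 − 0.357) / (1 − (0.357)(-0.798)) = -1.1550/1.2849 = -0.8989.

-0.899c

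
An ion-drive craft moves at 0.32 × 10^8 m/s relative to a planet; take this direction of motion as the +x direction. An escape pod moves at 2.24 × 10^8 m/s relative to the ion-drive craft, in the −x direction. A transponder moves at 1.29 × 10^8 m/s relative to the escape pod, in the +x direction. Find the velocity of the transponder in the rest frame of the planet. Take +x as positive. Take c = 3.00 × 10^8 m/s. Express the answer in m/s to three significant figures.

Apply u = (u' + v)/(1 + u'v/c²) successively, working outward toward the planet.
(Dividing each given speed by c = 3.00 × 10^8 m/s to work in units of c.)
Start: velocity of the ion-drive craft relative to the planet = 0.1067c.
Compose with the escape pod (u' = -0.747 in the ion-drive craft frame): u_1 = (-0.747 + 0.107) / (1 + (-0.747)·0.107) = -0.6400/0.9204 = -0.6954.
Compose with the transponder (u' = 0.430 in the escape pod frame): u_2 = (0.430 + (-0.695)) / (1 + 0.430·(-0.695)) = -0.2654/0.7010 = -0.3786.
So u = -0.3786 × 3.00 × 10^8 m/s.

-1.14 × 10^8 m/s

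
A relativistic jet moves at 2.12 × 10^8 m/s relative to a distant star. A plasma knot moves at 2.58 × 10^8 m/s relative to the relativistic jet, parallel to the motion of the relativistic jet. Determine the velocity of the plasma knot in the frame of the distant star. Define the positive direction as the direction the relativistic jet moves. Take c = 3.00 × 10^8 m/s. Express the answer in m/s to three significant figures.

In units of c (dividing by 3.00 × 10^8 m/s): v = 0.707, u' = 0.860.
u = (u' + v)/(1 + u'v/c²):
u = (0.860 + 0.707) / (1 + 0.860·0.707) = 1.5667/1.6077 = 0.9745
Converting back: u = 0.9745 × 3.00 × 10^8 m/s.

2.92 × 10^8 m/s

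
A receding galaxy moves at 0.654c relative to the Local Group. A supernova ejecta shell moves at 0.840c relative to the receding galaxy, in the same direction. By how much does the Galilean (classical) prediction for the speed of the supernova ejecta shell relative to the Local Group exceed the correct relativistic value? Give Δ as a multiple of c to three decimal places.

Δ = 0.530c

Galilean: u_cl = 0.840 + 0.654 = 1.4940.
Relativistic: u_rel = (0.840 + 0.654) / (1 + 0.840·0.654) = 1.4940/1.5494 = 0.9643.
Δ = 1.4940 − 0.9643 = 0.5297.
(The classical prediction exceeds c; the relativistic result does not.)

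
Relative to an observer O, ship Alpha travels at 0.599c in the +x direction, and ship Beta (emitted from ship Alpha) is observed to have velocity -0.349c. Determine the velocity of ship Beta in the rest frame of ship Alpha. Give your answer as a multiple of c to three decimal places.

Invert the composition law: u' = (u − v)/(1 − uv/c²).
u' = (-0.349 − 0.599) / (1 − (-0.349)(0.599)) = -0.9480/1.2091 = -0.7841.

-0.784c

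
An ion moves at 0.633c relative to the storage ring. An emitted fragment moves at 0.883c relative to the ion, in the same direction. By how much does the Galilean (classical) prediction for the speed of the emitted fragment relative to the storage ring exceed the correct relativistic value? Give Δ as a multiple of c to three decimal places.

Galilean: u_cl = 0.883 + 0.633 = 1.5160.
Relativistic: u_rel = (0.883 + 0.633) / (1 + 0.883·0.633) = 1.5160/1.5589 = 0.9725.
Δ = 1.5160 − 0.9725 = 0.5435.
(The classical prediction exceeds c; the relativistic result does not.)

Δ = 0.544c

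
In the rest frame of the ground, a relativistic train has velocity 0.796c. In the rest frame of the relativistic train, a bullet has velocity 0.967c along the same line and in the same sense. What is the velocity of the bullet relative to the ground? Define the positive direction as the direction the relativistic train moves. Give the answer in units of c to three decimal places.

0.996c

With v = 0.796 and u' = 0.967 (in units of c),
u = (u' + v)/(1 + u'v/c²):
u = (0.967 + 0.796) / (1 + 0.967·0.796) = 1.7630/1.7697 = 0.9962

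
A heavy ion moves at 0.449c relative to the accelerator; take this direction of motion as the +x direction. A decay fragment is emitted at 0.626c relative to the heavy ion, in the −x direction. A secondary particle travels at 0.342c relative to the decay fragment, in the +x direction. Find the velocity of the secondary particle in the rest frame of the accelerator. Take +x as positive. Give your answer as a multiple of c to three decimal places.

+0.105c

Apply u = (u' + v)/(1 + u'v/c²) successively, working outward toward the accelerator.
Start: velocity of the heavy ion relative to the accelerator = 0.4490c.
Compose with the decay fragment (u' = -0.626 in the heavy ion frame): u_1 = (-0.626 + 0.449) / (1 + (-0.626)·0.449) = -0.1770/0.7189 = -0.2462.
Compose with the secondary particle (u' = 0.342 in the decay fragment frame): u_2 = (0.342 + (-0.246)) / (1 + 0.342·(-0.246)) = 0.0958/0.9158 = 0.1046.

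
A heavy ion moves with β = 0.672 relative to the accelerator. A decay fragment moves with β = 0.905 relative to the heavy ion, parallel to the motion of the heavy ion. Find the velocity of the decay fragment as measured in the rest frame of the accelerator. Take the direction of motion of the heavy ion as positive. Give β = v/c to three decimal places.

β = 0.981

With v = 0.672 and u' = 0.905 (in units of c),
u = (u' + v)/(1 + u'v/c²):
u = (0.905 + 0.672) / (1 + 0.905·0.672) = 1.5770/1.6082 = 0.9806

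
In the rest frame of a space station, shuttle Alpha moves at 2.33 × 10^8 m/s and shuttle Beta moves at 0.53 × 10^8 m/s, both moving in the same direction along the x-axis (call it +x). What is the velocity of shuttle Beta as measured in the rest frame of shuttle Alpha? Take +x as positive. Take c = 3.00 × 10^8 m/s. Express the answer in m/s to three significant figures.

-2.09 × 10^8 m/s

β_A = 0.777, β_B = 0.177 (dividing each by c = 3.00 × 10^8 m/s).
Transform to A's frame with the inverse velocity-addition law: u' = (u − v)/(1 − uv/c²), taking u = β_B and v = β_A.
u' = (0.177 − 0.777) / (1 − (0.777)(0.177)) = -0.6000/0.8628 = -0.6954.
u' = -0.6954 × 3.00 × 10^8 m/s.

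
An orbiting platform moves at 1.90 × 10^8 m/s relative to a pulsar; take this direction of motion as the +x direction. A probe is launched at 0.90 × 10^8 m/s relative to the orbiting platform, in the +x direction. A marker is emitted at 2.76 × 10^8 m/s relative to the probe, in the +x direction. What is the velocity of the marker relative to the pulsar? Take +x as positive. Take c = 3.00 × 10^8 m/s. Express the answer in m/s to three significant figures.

2.97 × 10^8 m/s

Apply u = (u' + v)/(1 + u'v/c²) successively, working outward toward the pulsar.
(Dividing each given speed by c = 3.00 × 10^8 m/s to work in units of c.)
Start: velocity of the orbiting platform relative to the pulsar = 0.6333c.
Compose with the probe (u' = 0.300 in the orbiting platform frame): u_1 = (0.300 + 0.633) / (1 + 0.300·0.633) = 0.9333/1.1900 = 0.7843.
Compose with the marker (u' = 0.920 in the probe frame): u_2 = (0.920 + 0.784) / (1 + 0.920·0.784) = 1.7043/1.7216 = 0.9900.
So u = 0.9900 × 3.00 × 10^8 m/s.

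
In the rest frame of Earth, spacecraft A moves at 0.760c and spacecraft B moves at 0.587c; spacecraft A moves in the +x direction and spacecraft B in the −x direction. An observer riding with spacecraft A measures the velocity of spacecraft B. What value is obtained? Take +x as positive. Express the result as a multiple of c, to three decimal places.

-0.931c

β_A = 0.760, β_B = -0.587.
Transform to A's frame with the inverse velocity-addition law: u' = (u − v)/(1 − uv/c²), taking u = β_B and v = β_A.
u' = (-0.587 − 0.760) / (1 − (0.760)(-0.587)) = -1.3470/1.4461 = -0.9315.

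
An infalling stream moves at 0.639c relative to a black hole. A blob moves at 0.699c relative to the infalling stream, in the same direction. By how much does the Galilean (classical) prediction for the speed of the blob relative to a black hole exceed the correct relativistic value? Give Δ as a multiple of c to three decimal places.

Δ = 0.413c

Galilean: u_cl = 0.699 + 0.639 = 1.3380.
Relativistic: u_rel = (0.699 + 0.639) / (1 + 0.699·0.639) = 1.3380/1.4467 = 0.9249.
Δ = 1.3380 − 0.9249 = 0.4131.
(The classical prediction exceeds c; the relativistic result does not.)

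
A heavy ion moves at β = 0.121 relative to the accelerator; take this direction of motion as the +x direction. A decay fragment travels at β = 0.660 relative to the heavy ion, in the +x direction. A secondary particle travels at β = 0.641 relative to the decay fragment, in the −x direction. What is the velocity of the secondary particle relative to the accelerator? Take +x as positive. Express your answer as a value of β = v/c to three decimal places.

β = +0.153

Apply u = (u' + v)/(1 + u'v/c²) successively, working outward toward the accelerator.
Start: velocity of the heavy ion relative to the accelerator = 0.1210c.
Compose with the decay fragment (u' = 0.660 in the heavy ion frame): u_1 = (0.660 + 0.121) / (1 + 0.660·0.121) = 0.7810/1.0799 = 0.7232.
Compose with the secondary particle (u' = -0.641 in the decay fragment frame): u_2 = (-0.641 + 0.723) / (1 + (-0.641)·0.723) = 0.0822/0.5364 = 0.1533.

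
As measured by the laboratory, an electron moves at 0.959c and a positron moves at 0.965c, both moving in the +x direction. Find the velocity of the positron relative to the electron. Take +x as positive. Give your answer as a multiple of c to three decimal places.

+0.080c

β_A = 0.959, β_B = 0.965.
Transform to A's frame with the inverse velocity-addition law: u' = (u − v)/(1 − uv/c²), taking u = β_B and v = β_A.
u' = (0.965 − 0.959) / (1 − (0.959)(0.965)) = 0.0060/0.0746 = 0.0805.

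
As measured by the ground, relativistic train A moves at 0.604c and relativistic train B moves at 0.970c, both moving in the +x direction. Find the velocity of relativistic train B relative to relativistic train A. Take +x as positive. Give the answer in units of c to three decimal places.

β_A = 0.604, β_B = 0.970.
Transform to A's frame with the inverse velocity-addition law: u' = (u − v)/(1 − uv/c²), taking u = β_B and v = β_A.
u' = (0.970 − 0.604) / (1 − (0.604)(0.970)) = 0.3660/0.4141 = 0.8838.

+0.884c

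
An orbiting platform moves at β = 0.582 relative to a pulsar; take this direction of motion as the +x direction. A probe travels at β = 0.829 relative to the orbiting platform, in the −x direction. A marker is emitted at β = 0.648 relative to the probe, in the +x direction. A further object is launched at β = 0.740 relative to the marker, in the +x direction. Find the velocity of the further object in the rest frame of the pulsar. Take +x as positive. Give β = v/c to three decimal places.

Apply u = (u' + v)/(1 + u'v/c²) successively, working outward toward the pulsar.
Start: velocity of the orbiting platform relative to the pulsar = 0.5820c.
Compose with the probe (u' = -0.829 in the orbiting platform frame): u_1 = (-0.829 + 0.582) / (1 + (-0.829)·0.582) = -0.2470/0.5175 = -0.4773.
Compose with the marker (u' = 0.648 in the probe frame): u_2 = (0.648 + (-0.477)) / (1 + 0.648·(-0.477)) = 0.1707/0.6907 = 0.2472.
Compose with the further object (u' = 0.740 in the marker frame): u_3 = (0.740 + 0.247) / (1 + 0.740·0.247) = 0.9872/1.1829 = 0.8345.

β = +0.835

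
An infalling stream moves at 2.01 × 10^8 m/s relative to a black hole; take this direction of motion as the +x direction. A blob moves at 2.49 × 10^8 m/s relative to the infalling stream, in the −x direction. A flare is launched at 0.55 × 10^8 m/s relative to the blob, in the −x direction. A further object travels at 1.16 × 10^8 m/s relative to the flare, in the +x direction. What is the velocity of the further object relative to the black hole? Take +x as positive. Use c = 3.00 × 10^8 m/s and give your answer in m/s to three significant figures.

Apply u = (u' + v)/(1 + u'v/c²) successively, working outward toward the black hole.
(Dividing each given speed by c = 3.00 × 10^8 m/s to work in units of c.)
Start: velocity of the infalling stream relative to the black hole = 0.6700c.
Compose with the blob (u' = -0.830 in the infalling stream frame): u_1 = (-0.830 + 0.670) / (1 + (-0.830)·0.670) = -0.1600/0.4439 = -0.3604.
Compose with the flare (u' = -0.183 in the blob frame): u_2 = (-0.183 + (-0.360)) / (1 + (-0.183)·(-0.360)) = -0.5438/1.0661 = -0.5101.
Compose with the further object (u' = 0.387 in the flare frame): u_3 = (0.387 + (-0.510)) / (1 + 0.387·(-0.510)) = -0.1234/0.8028 = -0.1537.
So u = -0.1537 × 3.00 × 10^8 m/s.

-4.61 × 10^7 m/s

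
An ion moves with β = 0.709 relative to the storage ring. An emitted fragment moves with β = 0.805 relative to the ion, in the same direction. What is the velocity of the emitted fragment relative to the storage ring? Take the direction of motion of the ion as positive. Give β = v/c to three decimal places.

β = 0.964

With v = 0.709 and u' = 0.805 (in units of c),
u = (u' + v)/(1 + u'v/c²):
u = (0.805 + 0.709) / (1 + 0.805·0.709) = 1.5140/1.5707 = 0.9639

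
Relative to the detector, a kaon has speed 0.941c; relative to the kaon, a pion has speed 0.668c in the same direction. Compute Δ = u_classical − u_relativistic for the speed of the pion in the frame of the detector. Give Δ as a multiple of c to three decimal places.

Galilean: u_cl = 0.668 + 0.941 = 1.6090.
Relativistic: u_rel = (0.668 + 0.941) / (1 + 0.668·0.941) = 1.6090/1.6286 = 0.9880.
Δ = 1.6090 − 0.9880 = 0.6210.
(The classical prediction exceeds c; the relativistic result does not.)

Δ = 0.621c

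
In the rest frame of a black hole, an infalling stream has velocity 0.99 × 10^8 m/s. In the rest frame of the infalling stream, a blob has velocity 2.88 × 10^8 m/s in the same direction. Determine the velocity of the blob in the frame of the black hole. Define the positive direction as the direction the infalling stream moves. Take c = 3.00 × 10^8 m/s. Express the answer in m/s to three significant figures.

In units of c (dividing by 3.00 × 10^8 m/s): v = 0.330, u' = 0.960.
u = (u' + v)/(1 + u'v/c²):
u = (0.960 + 0.330) / (1 + 0.960·0.330) = 1.2900/1.3168 = 0.9796
(Galilean addition would give +1.290c, exceeding c.)
Converting back: u = 0.9796 × 3.00 × 10^8 m/s.

2.94 × 10^8 m/s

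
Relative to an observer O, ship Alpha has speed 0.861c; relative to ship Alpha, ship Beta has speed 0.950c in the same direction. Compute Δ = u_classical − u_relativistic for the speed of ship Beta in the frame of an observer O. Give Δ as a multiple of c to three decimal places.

Galilean: u_cl = 0.950 + 0.861 = 1.8110.
Relativistic: u_rel = (0.950 + 0.861) / (1 + 0.950·0.861) = 1.8110/1.8179 = 0.9962.
Δ = 1.8110 − 0.9962 = 0.8148.
(The classical prediction exceeds c; the relativistic result does not.)

Δ = 0.815c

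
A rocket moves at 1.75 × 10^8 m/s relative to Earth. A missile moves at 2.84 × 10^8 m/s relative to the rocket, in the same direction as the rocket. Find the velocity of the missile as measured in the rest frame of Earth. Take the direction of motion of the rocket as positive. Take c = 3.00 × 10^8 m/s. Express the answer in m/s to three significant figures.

In units of c (dividing by 3.00 × 10^8 m/s): v = 0.583, u' = 0.947.
u = (u' + v)/(1 + u'v/c²):
u = (0.947 + 0.583) / (1 + 0.947·0.583) = 1.5300/1.5522 = 0.9857
Converting back: u = 0.9857 × 3.00 × 10^8 m/s.

2.96 × 10^8 m/s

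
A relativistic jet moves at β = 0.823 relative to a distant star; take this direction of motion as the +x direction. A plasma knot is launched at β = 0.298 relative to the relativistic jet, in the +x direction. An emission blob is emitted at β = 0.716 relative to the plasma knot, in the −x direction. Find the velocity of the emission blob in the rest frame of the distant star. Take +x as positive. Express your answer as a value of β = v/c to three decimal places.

Apply u = (u' + v)/(1 + u'v/c²) successively, working outward toward the distant star.
Start: velocity of the relativistic jet relative to the distant star = 0.8230c.
Compose with the plasma knot (u' = 0.298 in the relativistic jet frame): u_1 = (0.298 + 0.823) / (1 + 0.298·0.823) = 1.1210/1.2453 = 0.9002.
Compose with the emission blob (u' = -0.716 in the plasma knot frame): u_2 = (-0.716 + 0.900) / (1 + (-0.716)·0.900) = 0.1842/0.3554 = 0.5183.

β = +0.518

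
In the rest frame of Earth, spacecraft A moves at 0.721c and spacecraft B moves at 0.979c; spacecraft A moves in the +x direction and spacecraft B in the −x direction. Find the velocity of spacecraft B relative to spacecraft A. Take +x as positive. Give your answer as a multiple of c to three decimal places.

β_A = 0.721, β_B = -0.979.
Transform to A's frame with the inverse velocity-addition law: u' = (u − v)/(1 − uv/c²), taking u = β_B and v = β_A.
u' = (-0.979 − 0.721) / (1 − (0.721)(-0.979)) = -1.7000/1.7059 = -0.9966.

-0.997c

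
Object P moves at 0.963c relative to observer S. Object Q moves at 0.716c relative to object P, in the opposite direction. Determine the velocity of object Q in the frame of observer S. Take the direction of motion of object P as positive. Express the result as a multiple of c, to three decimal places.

+0.796c

With v = 0.963 and u' = -0.716 (in units of c),
u = (u' + v)/(1 + u'v/c²):
u = (-0.716 + 0.963) / (1 + (-0.716)·0.963) = 0.2470/0.3105 = 0.7955
(Galilean addition would give +0.247c.)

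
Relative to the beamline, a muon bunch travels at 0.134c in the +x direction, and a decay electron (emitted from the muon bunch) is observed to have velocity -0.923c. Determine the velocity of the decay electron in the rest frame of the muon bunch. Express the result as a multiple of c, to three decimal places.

-0.941c

Invert the composition law: u' = (u − v)/(1 − uv/c²).
u' = (-0.923 − 0.134) / (1 − (-0.923)(0.134)) = -1.0570/1.1237 = -0.9407.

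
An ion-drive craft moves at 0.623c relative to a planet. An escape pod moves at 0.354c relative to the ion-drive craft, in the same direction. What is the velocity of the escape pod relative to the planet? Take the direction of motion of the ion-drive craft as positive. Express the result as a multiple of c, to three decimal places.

With v = 0.623 and u' = 0.354 (in units of c),
u = (u' + v)/(1 + u'v/c²):
u = (0.354 + 0.623) / (1 + 0.354·0.623) = 0.9770/1.2205 = 0.8005

0.800c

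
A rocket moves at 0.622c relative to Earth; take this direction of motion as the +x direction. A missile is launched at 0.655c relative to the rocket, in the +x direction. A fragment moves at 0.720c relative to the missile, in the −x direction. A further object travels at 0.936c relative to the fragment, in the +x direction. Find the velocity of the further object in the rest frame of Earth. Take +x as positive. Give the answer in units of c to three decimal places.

+0.980c

Apply u = (u' + v)/(1 + u'v/c²) successively, working outward toward Earth.
Start: velocity of the rocket relative to Earth = 0.6220c.
Compose with the missile (u' = 0.655 in the rocket frame): u_1 = (0.655 + 0.622) / (1 + 0.655·0.622) = 1.2770/1.4074 = 0.9073.
Compose with the fragment (u' = -0.720 in the missile frame): u_2 = (-0.720 + 0.907) / (1 + (-0.720)·0.907) = 0.1873/0.3467 = 0.5403.
Compose with the further object (u' = 0.936 in the fragment frame): u_3 = (0.936 + 0.540) / (1 + 0.936·0.540) = 1.4763/1.5057 = 0.9805.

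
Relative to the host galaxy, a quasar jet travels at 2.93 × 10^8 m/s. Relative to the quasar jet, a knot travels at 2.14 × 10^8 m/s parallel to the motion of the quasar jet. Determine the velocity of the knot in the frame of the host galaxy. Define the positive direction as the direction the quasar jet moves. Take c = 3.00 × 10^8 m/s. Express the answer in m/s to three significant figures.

In units of c (dividing by 3.00 × 10^8 m/s): v = 0.977, u' = 0.713.
u = (u' + v)/(1 + u'v/c²):
u = (0.713 + 0.977) / (1 + 0.713·0.977) = 1.6900/1.6967 = 0.9961
(Galilean addition would give +1.690c, exceeding c.)
Converting back: u = 0.9961 × 3.00 × 10^8 m/s.

2.99 × 10^8 m/s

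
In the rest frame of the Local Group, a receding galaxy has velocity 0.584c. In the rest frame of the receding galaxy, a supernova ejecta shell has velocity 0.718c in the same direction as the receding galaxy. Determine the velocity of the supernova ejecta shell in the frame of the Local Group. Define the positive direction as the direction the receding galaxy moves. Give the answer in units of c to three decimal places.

0.917c

With v = 0.584 and u' = 0.718 (in units of c),
u = (u' + v)/(1 + u'v/c²):
u = (0.718 + 0.584) / (1 + 0.718·0.584) = 1.3020/1.4193 = 0.9173
(Galilean addition would give +1.302c, exceeding c.)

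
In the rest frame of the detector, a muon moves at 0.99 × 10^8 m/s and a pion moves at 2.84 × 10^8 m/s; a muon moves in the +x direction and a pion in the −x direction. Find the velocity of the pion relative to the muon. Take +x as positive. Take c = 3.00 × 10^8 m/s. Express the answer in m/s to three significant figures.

β_A = 0.330, β_B = -0.947 (dividing each by c = 3.00 × 10^8 m/s).
Transform to A's frame with the inverse velocity-addition law: u' = (u − v)/(1 − uv/c²), taking u = β_B and v = β_A.
u' = (-0.947 − 0.330) / (1 − (0.330)(-0.947)) = -1.2767/1.3124 = -0.9728.
u' = -0.9728 × 3.00 × 10^8 m/s.

-2.92 × 10^8 m/s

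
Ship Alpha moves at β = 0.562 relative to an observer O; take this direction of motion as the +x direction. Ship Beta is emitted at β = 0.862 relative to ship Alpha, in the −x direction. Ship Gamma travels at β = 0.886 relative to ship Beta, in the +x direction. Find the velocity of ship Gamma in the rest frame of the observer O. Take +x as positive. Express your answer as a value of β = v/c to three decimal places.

Apply u = (u' + v)/(1 + u'v/c²) successively, working outward toward the observer O.
Start: velocity of ship Alpha relative to the observer O = 0.5620c.
Compose with ship Beta (u' = -0.862 in ship Alpha frame): u_1 = (-0.862 + 0.562) / (1 + (-0.862)·0.562) = -0.3000/0.5156 = -0.5819.
Compose with ship Gamma (u' = 0.886 in ship Beta frame): u_2 = (0.886 + (-0.582)) / (1 + 0.886·(-0.582)) = 0.3041/0.4844 = 0.6277.

β = +0.628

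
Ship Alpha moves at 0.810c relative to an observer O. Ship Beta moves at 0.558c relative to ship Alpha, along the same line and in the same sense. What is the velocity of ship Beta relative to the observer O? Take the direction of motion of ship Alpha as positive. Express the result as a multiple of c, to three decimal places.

0.942c

With v = 0.810 and u' = 0.558 (in units of c),
u = (u' + v)/(1 + u'v/c²):
u = (0.558 + 0.810) / (1 + 0.558·0.810) = 1.3680/1.4520 = 0.9422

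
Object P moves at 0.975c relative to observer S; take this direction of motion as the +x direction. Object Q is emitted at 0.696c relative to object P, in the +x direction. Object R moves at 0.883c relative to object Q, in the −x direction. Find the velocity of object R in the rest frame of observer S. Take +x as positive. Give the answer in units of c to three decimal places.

+0.930c

Apply u = (u' + v)/(1 + u'v/c²) successively, working outward toward observer S.
Start: velocity of object P relative to observer S = 0.9750c.
Compose with object Q (u' = 0.696 in object P frame): u_1 = (0.696 + 0.975) / (1 + 0.696·0.975) = 1.6710/1.6786 = 0.9955.
Compose with object R (u' = -0.883 in object Q frame): u_2 = (-0.883 + 0.995) / (1 + (-0.883)·0.995) = 0.1125/0.1210 = 0.9295.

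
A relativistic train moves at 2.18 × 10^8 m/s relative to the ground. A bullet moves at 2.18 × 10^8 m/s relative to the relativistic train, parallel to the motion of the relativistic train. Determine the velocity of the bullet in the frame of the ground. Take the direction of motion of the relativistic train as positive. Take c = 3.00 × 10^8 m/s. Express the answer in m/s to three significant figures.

In units of c (dividing by 3.00 × 10^8 m/s): v = 0.727, u' = 0.727.
u = (u' + v)/(1 + u'v/c²):
u = (0.727 + 0.727) / (1 + 0.727·0.727) = 1.4533/1.5280 = 0.9511
Converting back: u = 0.9511 × 3.00 × 10^8 m/s.

2.85 × 10^8 m/s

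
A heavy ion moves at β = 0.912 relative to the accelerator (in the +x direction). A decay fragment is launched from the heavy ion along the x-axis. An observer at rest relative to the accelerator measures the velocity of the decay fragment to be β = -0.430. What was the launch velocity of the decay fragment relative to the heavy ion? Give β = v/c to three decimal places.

Invert the composition law: u' = (u − v)/(1 − uv/c²).
u' = (-0.430 − 0.912) / (1 − (-0.430)(0.912)) = -1.3420/1.3922 = -0.9640.

β = -0.964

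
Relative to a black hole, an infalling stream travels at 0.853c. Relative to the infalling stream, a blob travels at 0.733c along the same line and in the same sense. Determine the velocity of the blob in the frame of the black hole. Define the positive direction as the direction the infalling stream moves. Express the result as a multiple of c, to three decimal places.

With v = 0.853 and u' = 0.733 (in units of c),
u = (u' + v)/(1 + u'v/c²):
u = (0.733 + 0.853) / (1 + 0.733·0.853) = 1.5860/1.6252 = 0.9759

0.976c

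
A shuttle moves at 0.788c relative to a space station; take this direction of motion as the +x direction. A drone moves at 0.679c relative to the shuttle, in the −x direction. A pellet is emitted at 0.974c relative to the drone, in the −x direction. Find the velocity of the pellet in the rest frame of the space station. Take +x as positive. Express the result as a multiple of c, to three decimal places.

Apply u = (u' + v)/(1 + u'v/c²) successively, working outward toward the space station.
Start: velocity of the shuttle relative to the space station = 0.7880c.
Compose with the drone (u' = -0.679 in the shuttle frame): u_1 = (-0.679 + 0.788) / (1 + (-0.679)·0.788) = 0.1090/0.4649 = 0.2344.
Compose with the pellet (u' = -0.974 in the drone frame): u_2 = (-0.974 + 0.234) / (1 + (-0.974)·0.234) = -0.7396/0.7717 = -0.9584.

-0.958c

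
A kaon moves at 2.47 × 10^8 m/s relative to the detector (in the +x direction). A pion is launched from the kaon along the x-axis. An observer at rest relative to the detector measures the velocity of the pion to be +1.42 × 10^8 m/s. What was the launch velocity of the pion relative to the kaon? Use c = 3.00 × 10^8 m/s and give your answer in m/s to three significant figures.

-1.72 × 10^8 m/s

v = 0.823c, u = 0.473c.
Invert the composition law: u' = (u − v)/(1 − uv/c²).
u' = (0.473 − 0.823) / (1 − (0.473)(0.823)) = -0.3500/0.6103 = -0.5735.
u' = -0.5735 × 3.00 × 10^8 m/s.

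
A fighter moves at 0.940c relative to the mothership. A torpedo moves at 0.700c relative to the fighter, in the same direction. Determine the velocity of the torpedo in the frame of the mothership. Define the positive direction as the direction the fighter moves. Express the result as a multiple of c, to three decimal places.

0.989c

With v = 0.940 and u' = 0.700 (in units of c),
u = (u' + v)/(1 + u'v/c²):
u = (0.700 + 0.940) / (1 + 0.700·0.940) = 1.6400/1.6580 = 0.9891
(Galilean addition would give +1.640c, exceeding c.)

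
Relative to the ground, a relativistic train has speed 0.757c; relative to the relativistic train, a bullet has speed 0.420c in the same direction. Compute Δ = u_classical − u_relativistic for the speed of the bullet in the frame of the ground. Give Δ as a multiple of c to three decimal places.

Δ = 0.284c

Galilean: u_cl = 0.420 + 0.757 = 1.1770.
Relativistic: u_rel = (0.420 + 0.757) / (1 + 0.420·0.757) = 1.1770/1.3179 = 0.8931.
Δ = 1.1770 − 0.8931 = 0.2839.
(The classical prediction exceeds c; the relativistic result does not.)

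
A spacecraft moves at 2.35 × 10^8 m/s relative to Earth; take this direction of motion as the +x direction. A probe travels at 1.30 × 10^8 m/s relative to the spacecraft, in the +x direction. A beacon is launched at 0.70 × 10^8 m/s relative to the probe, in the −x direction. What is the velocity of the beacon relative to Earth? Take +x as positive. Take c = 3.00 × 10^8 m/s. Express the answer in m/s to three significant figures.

Apply u = (u' + v)/(1 + u'v/c²) successively, working outward toward Earth.
(Dividing each given speed by c = 3.00 × 10^8 m/s to work in units of c.)
Start: velocity of the spacecraft relative to Earth = 0.7833c.
Compose with the probe (u' = 0.433 in the spacecraft frame): u_1 = (0.433 + 0.783) / (1 + 0.433·0.783) = 1.2167/1.3394 = 0.9083.
Compose with the beacon (u' = -0.233 in the probe frame): u_2 = (-0.233 + 0.908) / (1 + (-0.233)·0.908) = 0.6750/0.7881 = 0.8565.
So u = 0.8565 × 3.00 × 10^8 m/s.

+2.57 × 10^8 m/s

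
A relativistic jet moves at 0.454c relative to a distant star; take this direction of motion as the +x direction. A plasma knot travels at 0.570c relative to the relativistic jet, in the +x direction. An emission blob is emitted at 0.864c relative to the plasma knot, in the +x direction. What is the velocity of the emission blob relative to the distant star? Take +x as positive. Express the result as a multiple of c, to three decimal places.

Apply u = (u' + v)/(1 + u'v/c²) successively, working outward toward the distant star.
Start: velocity of the relativistic jet relative to the distant star = 0.4540c.
Compose with the plasma knot (u' = 0.570 in the relativistic jet frame): u_1 = (0.570 + 0.454) / (1 + 0.570·0.454) = 1.0240/1.2588 = 0.8135.
Compose with the emission blob (u' = 0.864 in the plasma knot frame): u_2 = (0.864 + 0.813) / (1 + 0.864·0.813) = 1.6775/1.7029 = 0.9851.

0.985c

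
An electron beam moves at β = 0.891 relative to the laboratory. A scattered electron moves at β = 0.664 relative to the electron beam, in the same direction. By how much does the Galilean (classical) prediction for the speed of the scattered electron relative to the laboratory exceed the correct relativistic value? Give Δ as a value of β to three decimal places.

Δ = 0.578

Galilean: u_cl = 0.664 + 0.891 = 1.5550.
Relativistic: u_rel = (0.664 + 0.891) / (1 + 0.664·0.891) = 1.5550/1.5916 = 0.9770.
Δ = 1.5550 − 0.9770 = 0.5780.
(The classical prediction exceeds c; the relativistic result does not.)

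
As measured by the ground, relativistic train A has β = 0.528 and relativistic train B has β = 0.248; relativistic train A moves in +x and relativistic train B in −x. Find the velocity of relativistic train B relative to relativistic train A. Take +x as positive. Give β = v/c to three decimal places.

β_A = 0.528, β_B = -0.248.
Transform to A's frame with the inverse velocity-addition law: u' = (u − v)/(1 − uv/c²), taking u = β_B and v = β_A.
u' = (-0.248 − 0.528) / (1 − (0.528)(-0.248)) = -0.7760/1.1309 = -0.6862.

β = -0.686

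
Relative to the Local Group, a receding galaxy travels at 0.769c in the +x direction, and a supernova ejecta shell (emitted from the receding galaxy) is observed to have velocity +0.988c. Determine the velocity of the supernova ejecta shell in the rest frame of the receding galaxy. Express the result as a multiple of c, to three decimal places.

Invert the composition law: u' = (u − v)/(1 − uv/c²).
u' = (0.988 − 0.769) / (1 − (0.988)(0.769)) = 0.2190/0.2402 = 0.9116.

+0.912c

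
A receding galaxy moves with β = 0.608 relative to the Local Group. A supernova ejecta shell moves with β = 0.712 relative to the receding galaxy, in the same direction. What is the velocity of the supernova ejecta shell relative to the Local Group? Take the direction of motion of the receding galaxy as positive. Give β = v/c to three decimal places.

With v = 0.608 and u' = 0.712 (in units of c),
u = (u' + v)/(1 + u'v/c²):
u = (0.712 + 0.608) / (1 + 0.712·0.608) = 1.3200/1.4329 = 0.9212
(Galilean addition would give +1.320c, exceeding c.)

β = 0.921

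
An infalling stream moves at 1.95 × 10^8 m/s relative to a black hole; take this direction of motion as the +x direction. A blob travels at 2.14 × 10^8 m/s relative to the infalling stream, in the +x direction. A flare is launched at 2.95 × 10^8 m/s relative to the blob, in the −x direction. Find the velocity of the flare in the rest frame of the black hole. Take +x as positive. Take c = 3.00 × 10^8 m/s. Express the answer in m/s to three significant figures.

Apply u = (u' + v)/(1 + u'v/c²) successively, working outward toward the black hole.
(Dividing each given speed by c = 3.00 × 10^8 m/s to work in units of c.)
Start: velocity of the infalling stream relative to the black hole = 0.6500c.
Compose with the blob (u' = 0.713 in the infalling stream frame): u_1 = (0.713 + 0.650) / (1 + 0.713·0.650) = 1.3633/1.4637 = 0.9315.
Compose with the flare (u' = -0.983 in the blob frame): u_2 = (-0.983 + 0.931) / (1 + (-0.983)·0.931) = -0.0519/0.0841 = -0.6171.
So u = -0.6171 × 3.00 × 10^8 m/s.

-1.85 × 10^8 m/s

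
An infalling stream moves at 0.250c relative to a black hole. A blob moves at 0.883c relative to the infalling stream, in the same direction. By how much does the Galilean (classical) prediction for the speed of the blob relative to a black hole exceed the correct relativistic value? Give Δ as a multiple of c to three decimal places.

Δ = 0.205c

Galilean: u_cl = 0.883 + 0.250 = 1.1330.
Relativistic: u_rel = (0.883 + 0.250) / (1 + 0.883·0.250) = 1.1330/1.2208 = 0.9281.
Δ = 1.1330 − 0.9281 = 0.2049.
(The classical prediction exceeds c; the relativistic result does not.)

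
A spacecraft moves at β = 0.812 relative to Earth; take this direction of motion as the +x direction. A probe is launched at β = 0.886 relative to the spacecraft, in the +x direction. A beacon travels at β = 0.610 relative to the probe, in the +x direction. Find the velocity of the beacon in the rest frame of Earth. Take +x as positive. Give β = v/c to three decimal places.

β = 0.997

Apply u = (u' + v)/(1 + u'v/c²) successively, working outward toward Earth.
Start: velocity of the spacecraft relative to Earth = 0.8120c.
Compose with the probe (u' = 0.886 in the spacecraft frame): u_1 = (0.886 + 0.812) / (1 + 0.886·0.812) = 1.6980/1.7194 = 0.9875.
Compose with the beacon (u' = 0.610 in the probe frame): u_2 = (0.610 + 0.988) / (1 + 0.610·0.988) = 1.5975/1.6024 = 0.9970.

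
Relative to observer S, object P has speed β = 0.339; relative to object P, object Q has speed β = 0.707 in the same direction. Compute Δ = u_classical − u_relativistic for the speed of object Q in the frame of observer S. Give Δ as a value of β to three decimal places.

Galilean: u_cl = 0.707 + 0.339 = 1.0460.
Relativistic: u_rel = (0.707 + 0.339) / (1 + 0.707·0.339) = 1.0460/1.2397 = 0.8438.
Δ = 1.0460 − 0.8438 = 0.2022.
(The classical prediction exceeds c; the relativistic result does not.)

Δ = 0.202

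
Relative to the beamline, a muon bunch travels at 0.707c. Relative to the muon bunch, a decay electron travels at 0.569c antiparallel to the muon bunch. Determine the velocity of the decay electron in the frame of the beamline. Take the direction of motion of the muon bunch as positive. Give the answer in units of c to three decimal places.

With v = 0.707 and u' = -0.569 (in units of c),
u = (u' + v)/(1 + u'v/c²):
u = (-0.569 + 0.707) / (1 + (-0.569)·0.707) = 0.1380/0.5977 = 0.2309

+0.231c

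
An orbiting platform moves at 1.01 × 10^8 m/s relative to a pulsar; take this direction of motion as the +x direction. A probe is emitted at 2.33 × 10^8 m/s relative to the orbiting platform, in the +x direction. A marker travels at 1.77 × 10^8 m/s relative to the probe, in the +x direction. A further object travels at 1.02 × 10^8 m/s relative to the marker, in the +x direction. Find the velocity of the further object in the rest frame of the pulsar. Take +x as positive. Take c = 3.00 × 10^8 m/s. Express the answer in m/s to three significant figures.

Apply u = (u' + v)/(1 + u'v/c²) successively, working outward toward the pulsar.
(Dividing each given speed by c = 3.00 × 10^8 m/s to work in units of c.)
Start: velocity of the orbiting platform relative to the pulsar = 0.3367c.
Compose with the probe (u' = 0.777 in the orbiting platform frame): u_1 = (0.777 + 0.337) / (1 + 0.777·0.337) = 1.1133/1.2615 = 0.8826.
Compose with the marker (u' = 0.590 in the probe frame): u_2 = (0.590 + 0.883) / (1 + 0.590·0.883) = 1.4726/1.5207 = 0.9683.
Compose with the further object (u' = 0.340 in the marker frame): u_3 = (0.340 + 0.968) / (1 + 0.340·0.968) = 1.3083/1.3292 = 0.9843.
So u = 0.9843 × 3.00 × 10^8 m/s.

2.95 × 10^8 m/s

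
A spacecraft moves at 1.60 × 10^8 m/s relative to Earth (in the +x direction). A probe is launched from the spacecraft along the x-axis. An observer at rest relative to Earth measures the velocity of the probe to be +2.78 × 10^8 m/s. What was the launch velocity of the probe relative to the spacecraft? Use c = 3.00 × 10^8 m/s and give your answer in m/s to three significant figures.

v = 0.533c, u = 0.927c.
Invert the composition law: u' = (u − v)/(1 − uv/c²).
u' = (0.927 − 0.533) / (1 − (0.927)(0.533)) = 0.3933/0.5058 = 0.7777.
u' = 0.7777 × 3.00 × 10^8 m/s.

+2.33 × 10^8 m/s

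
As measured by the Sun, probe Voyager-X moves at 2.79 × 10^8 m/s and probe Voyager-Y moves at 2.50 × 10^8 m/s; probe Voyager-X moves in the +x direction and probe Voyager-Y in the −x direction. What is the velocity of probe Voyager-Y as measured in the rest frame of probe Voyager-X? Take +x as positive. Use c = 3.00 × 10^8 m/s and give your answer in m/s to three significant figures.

β_A = 0.930, β_B = -0.833 (dividing each by c = 3.00 × 10^8 m/s).
Transform to A's frame with the inverse velocity-addition law: u' = (u − v)/(1 − uv/c²), taking u = β_B and v = β_A.
u' = (-0.833 − 0.930) / (1 − (0.930)(-0.833)) = -1.7633/1.7750 = -0.9934.
u' = -0.9934 × 3.00 × 10^8 m/s.

-2.98 × 10^8 m/s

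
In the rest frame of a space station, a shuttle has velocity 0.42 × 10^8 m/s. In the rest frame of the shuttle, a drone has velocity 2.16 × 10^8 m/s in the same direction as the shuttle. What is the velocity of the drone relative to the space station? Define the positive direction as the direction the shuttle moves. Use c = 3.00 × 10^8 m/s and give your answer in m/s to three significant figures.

2.34 × 10^8 m/s

In units of c (dividing by 3.00 × 10^8 m/s): v = 0.140, u' = 0.720.
u = (u' + v)/(1 + u'v/c²):
u = (0.720 + 0.140) / (1 + 0.720·0.140) = 0.8600/1.1008 = 0.7812
Converting back: u = 0.7812 × 3.00 × 10^8 m/s.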